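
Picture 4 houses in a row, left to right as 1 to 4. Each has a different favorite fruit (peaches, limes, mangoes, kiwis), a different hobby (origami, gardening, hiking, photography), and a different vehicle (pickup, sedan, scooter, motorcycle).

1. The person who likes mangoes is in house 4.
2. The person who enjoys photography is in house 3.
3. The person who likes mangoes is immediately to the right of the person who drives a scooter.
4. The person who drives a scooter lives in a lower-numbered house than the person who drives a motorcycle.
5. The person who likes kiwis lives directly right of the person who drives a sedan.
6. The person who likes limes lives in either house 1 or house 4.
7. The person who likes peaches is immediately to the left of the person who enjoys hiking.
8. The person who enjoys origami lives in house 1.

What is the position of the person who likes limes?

From clue 1, the person who likes mangoes must be in house 4.
The person who enjoys photography is in house 3 (clue 2).
Clue 3 places the person who drives a scooter in house 3.
From clue 4, the person who drives a motorcycle must be in house 4.
The person who enjoys origami is in house 1 (clue 8).
That leaves limes as the favorite fruit for house 1.
The only favorite fruit still possible for house 2 is kiwis.
House 3 favorite fruit: only peaches fits.
The person who drives a sedan is in house 1 (clue 5).
Clue 7: the person who enjoys hiking is in house 4.
House 2 hobby: only gardening fits.
So house 2 gets pickup for vehicle.
So: house 1 = limes/origami/sedan, house 2 = kiwis/gardening/pickup, house 3 = peaches/photography/scooter, house 4 = mangoes/hiking/motorcycle.

1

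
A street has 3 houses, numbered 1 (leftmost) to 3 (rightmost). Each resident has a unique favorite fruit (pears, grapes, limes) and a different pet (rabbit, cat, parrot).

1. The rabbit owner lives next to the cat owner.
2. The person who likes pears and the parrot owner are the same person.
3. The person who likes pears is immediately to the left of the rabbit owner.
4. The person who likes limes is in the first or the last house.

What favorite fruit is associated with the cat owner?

The person who likes limes is narrowed to house 1 or 3; consider each.
Placing it in house 1 leads to a contradiction, so it's in house 3.
The person who likes grapes is narrowed to house 1 or 2; consider each.
Placing it in house 1 leads to a contradiction, so it's in house 2.
House 1's favorite fruit must be pears (nothing else left).
By clue 2, the parrot owner is in house 1.
Clue 3 places the rabbit owner in house 2.
House 3's pet must be cat (nothing else left).
So: house 1 = pears/parrot, house 2 = grapes/rabbit, house 3 = limes/cat.

limes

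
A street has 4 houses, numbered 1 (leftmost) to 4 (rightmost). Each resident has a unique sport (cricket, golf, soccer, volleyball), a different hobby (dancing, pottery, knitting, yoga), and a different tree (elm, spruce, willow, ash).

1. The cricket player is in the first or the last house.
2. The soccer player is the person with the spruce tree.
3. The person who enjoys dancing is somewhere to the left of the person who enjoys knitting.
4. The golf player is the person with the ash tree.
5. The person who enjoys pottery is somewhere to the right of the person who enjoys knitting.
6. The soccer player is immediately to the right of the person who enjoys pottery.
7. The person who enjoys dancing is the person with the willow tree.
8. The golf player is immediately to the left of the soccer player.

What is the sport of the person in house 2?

volleyball

The soccer player is in house 4 (clue 6).
By clue 6, the person who enjoys pottery is in house 3.
By clue 8, the golf player is in house 3.
House 2 sport: only volleyball fits.
That leaves knitting as the hobby for house 2.
House 4 hobby: only yoga fits.
From clue 2, the person with the spruce tree must be in house 4.
From clue 4, the person with the ash tree must be in house 3.
The person with the willow tree is in house 1 (clue 7).
House 1 sport: only cricket fits.
House 1 hobby: only dancing fits.
House 2 tree: only elm fits.
So: house 1 = cricket/dancing/willow, house 2 = volleyball/knitting/elm, house 3 = golf/pottery/ash, house 4 = soccer/yoga/spruce.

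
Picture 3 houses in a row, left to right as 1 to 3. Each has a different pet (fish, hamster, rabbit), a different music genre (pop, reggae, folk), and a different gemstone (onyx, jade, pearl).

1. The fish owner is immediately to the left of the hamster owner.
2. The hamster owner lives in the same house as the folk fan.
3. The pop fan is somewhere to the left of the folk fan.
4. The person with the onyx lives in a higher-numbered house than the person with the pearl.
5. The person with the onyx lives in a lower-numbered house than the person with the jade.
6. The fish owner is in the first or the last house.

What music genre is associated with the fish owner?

pop

Clue 5 places the person with the onyx in house 2.
From clue 5, the person with the jade must be in house 3.
By clue 6, the fish owner is in house 1.
So house 1 gets pearl for gemstone.
By clue 1, the hamster owner is in house 2.
By clue 2, the folk fan is in house 2.
Clue 3: the pop fan is in house 1.
House 3 pet: only rabbit fits.
House 3 music genre: only reggae fits.
So: house 1 = fish/pop/pearl, house 2 = hamster/folk/onyx, house 3 = rabbit/reggae/jade.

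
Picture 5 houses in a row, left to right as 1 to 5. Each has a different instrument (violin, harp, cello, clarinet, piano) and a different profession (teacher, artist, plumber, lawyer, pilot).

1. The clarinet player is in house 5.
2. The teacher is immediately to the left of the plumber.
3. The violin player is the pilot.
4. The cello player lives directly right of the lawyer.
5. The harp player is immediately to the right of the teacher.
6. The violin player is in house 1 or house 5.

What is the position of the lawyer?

Clue 1: the clarinet player is in house 5.
By clue 3, the pilot is in house 1.
House 1's instrument must be violin (nothing else left).
So house 2 gets piano for instrument.
House 5's profession must be artist (nothing else left).
House 4's profession must be plumber (nothing else left).
By clue 2, the teacher is in house 3.
Clue 5: the harp player is in house 4.
House 3 instrument: only cello fits.
House 2 profession: only lawyer fits.
So: house 1 = violin/pilot, house 2 = piano/lawyer, house 3 = cello/teacher, house 4 = harp/plumber, house 5 = clarinet/artist.

2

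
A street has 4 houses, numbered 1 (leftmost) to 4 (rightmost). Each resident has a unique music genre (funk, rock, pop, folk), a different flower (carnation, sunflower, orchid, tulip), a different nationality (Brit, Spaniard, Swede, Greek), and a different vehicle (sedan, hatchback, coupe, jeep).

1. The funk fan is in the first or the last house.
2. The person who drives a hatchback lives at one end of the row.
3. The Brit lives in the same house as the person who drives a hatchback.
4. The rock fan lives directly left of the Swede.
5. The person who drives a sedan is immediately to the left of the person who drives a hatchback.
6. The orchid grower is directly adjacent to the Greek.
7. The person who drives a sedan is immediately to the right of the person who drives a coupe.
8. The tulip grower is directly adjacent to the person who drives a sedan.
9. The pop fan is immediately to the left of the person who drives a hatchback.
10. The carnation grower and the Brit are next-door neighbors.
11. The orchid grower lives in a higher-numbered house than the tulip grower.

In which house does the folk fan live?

From clue 5, the person who drives a sedan must be in house 3.
From clue 5, the person who drives a hatchback must be in house 4.
From clue 7, the person who drives a coupe must be in house 2.
By clue 9, the pop fan is in house 3.
From clue 11, the tulip grower must be in house 2.
The only flower still possible for house 1 is sunflower.
House 4 flower: only orchid fits.
House 1 vehicle: only jeep fits.
Clue 3: the Brit is in house 4.
Clue 6 places the Greek in house 3.
House 3 flower: only carnation fits.
The only nationality still possible for house 1 is Spaniard.
House 2's nationality must be Swede (nothing else left).
The rock fan is in house 1 (clue 4).
House 2 music genre: only folk fits.
House 4 music genre: only funk fits.
So: house 1 = rock/sunflower/Spaniard/jeep, house 2 = folk/tulip/Swede/coupe, house 3 = pop/carnation/Greek/sedan, house 4 = funk/orchid/Brit/hatchback.

2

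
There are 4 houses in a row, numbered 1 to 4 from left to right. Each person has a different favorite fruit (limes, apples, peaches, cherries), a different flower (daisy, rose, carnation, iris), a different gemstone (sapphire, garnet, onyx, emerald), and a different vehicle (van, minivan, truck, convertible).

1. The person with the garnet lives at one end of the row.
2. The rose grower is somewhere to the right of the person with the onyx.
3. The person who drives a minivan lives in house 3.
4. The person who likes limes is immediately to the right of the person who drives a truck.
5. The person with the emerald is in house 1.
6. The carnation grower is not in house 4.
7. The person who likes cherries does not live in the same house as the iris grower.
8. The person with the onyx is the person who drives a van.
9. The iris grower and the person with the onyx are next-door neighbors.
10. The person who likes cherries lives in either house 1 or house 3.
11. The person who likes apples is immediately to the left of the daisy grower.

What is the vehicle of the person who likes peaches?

convertible

From clue 3, the person who drives a minivan must be in house 3.
From clue 5, the person with the emerald must be in house 1.
House 4 vehicle: only convertible fits.
Clue 8 places the person with the onyx in house 2.
The person who drives a van is in house 2 (clue 8).
That leaves peaches as the favorite fruit for house 4.
House 3 gemstone: only sapphire fits.
The only gemstone still possible for house 4 is garnet.
House 1 vehicle: only truck fits.
Clue 4: the person who likes limes is in house 2.
The person who likes apples is narrowed to house 1 or 3; consider each.
Placing it in house 3 leads to a contradiction, so it's in house 1.
Clue 11 places the daisy grower in house 2.
House 3 favorite fruit: only cherries fits.
That leaves rose as the flower for house 4.
The iris grower is in house 1 (clue 7).
The only flower still possible for house 3 is carnation.
So: house 1 = apples/iris/emerald/truck, house 2 = limes/daisy/onyx/van, house 3 = cherries/carnation/sapphire/minivan, house 4 = peaches/rose/garnet/convertible.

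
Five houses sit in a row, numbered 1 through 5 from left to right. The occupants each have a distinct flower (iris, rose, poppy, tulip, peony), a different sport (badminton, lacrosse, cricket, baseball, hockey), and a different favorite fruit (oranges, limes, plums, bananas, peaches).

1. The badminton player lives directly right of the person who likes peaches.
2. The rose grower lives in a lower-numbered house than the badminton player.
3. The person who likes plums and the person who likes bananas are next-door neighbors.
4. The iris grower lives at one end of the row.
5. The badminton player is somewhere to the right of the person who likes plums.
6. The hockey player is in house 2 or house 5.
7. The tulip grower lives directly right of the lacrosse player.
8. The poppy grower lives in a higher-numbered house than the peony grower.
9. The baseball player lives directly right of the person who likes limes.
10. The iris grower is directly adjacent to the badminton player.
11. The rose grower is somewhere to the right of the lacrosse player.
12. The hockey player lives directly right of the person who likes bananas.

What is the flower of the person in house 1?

peony

The only favorite fruit still possible for house 5 is oranges.
Clue 2 places the badminton player in house 4.
From clue 10, the iris grower must be in house 5.
House 1's flower must be peony (nothing else left).
By clue 1, the person who likes peaches is in house 3.
The only flower still possible for house 4 is poppy.
Clue 3: the person who likes bananas is in house 1.
Clue 12: the hockey player is in house 2.
That leaves plums as the favorite fruit for house 2.
The only favorite fruit still possible for house 4 is limes.
By clue 7, the tulip grower is in house 2.
Clue 9 places the baseball player in house 5.
The only flower still possible for house 3 is rose.
House 1's sport must be lacrosse (nothing else left).
So house 3 gets cricket for sport.
So: house 1 = peony/lacrosse/bananas, house 2 = tulip/hockey/plums, house 3 = rose/cricket/peaches, house 4 = poppy/badminton/limes, house 5 = iris/baseball/oranges.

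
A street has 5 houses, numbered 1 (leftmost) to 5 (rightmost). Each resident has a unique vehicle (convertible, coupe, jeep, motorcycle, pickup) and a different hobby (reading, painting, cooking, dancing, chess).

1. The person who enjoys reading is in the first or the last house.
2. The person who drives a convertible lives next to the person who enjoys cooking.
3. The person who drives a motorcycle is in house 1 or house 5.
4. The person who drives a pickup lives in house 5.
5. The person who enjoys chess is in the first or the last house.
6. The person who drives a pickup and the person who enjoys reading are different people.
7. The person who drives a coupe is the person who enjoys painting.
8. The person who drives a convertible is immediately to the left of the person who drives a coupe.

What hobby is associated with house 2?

From clue 4, the person who drives a pickup must be in house 5.
From clue 6, the person who enjoys reading must be in house 1.
So house 5 gets chess for hobby.
House 1 vehicle: only motorcycle fits.
The person who drives a convertible is narrowed to house 2 or 3; consider each.
Placing it in house 2 leads to a contradiction, so it's in house 3.
By clue 8, the person who drives a coupe is in house 4.
House 2 vehicle: only jeep fits.
Clue 7 places the person who enjoys painting in house 4.
The only hobby still possible for house 2 is cooking.
House 3's hobby must be dancing (nothing else left).
So: house 1 = motorcycle/reading, house 2 = jeep/cooking, house 3 = convertible/dancing, house 4 = coupe/painting, house 5 = pickup/chess.

cooking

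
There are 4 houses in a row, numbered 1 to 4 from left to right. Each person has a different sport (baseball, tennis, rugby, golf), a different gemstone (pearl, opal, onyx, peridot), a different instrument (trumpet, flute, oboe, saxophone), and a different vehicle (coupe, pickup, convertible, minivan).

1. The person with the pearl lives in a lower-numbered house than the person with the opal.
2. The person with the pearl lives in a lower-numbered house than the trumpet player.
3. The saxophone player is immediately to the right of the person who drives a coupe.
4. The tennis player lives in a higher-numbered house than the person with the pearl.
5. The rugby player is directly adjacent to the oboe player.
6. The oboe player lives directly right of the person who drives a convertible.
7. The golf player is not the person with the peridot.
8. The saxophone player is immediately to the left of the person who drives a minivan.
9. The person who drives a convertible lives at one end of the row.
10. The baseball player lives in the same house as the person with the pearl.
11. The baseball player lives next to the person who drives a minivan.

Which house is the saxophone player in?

The person who drives a convertible is in house 1 (clue 9).
House 1 instrument: only flute fits.
Clue 3: the saxophone player is in house 3.
The person who drives a coupe is in house 2 (clue 3).
From clue 6, the oboe player must be in house 2.
From clue 8, the person who drives a minivan must be in house 4.
The baseball player is in house 3 (clue 11).
House 4's instrument must be trumpet (nothing else left).
That leaves pickup as the vehicle for house 3.
By clue 4, the tennis player is in house 4.
Clue 5 places the rugby player in house 1.
By clue 10, the person with the pearl is in house 3.
The only sport still possible for house 2 is golf.
House 4 gemstone: only opal fits.
Clue 7 places the person with the peridot in house 1.
That leaves onyx as the gemstone for house 2.
So: house 1 = rugby/peridot/flute/convertible, house 2 = golf/onyx/oboe/coupe, house 3 = baseball/pearl/saxophone/pickup, house 4 = tennis/opal/trumpet/minivan.

3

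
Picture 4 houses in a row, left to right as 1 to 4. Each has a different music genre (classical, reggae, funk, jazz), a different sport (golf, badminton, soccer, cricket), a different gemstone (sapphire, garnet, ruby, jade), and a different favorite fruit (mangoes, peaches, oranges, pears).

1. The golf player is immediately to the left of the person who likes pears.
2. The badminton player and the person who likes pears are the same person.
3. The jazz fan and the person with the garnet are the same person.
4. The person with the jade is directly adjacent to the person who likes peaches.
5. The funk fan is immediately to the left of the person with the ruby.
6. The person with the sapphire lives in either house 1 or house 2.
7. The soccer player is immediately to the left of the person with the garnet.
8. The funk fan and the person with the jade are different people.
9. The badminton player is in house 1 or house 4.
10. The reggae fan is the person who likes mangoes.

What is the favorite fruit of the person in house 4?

From clue 9, the badminton player must be in house 4.
From clue 2, the person who likes pears must be in house 4.
From clue 1, the golf player must be in house 3.
So house 4 gets classical for music genre.
The jazz fan is narrowed to house 2 or 3; consider each.
Placing it in house 2 leads to a contradiction, so it's in house 3.
By clue 3, the person with the garnet is in house 3.
From clue 7, the soccer player must be in house 2.
That leaves cricket as the sport for house 1.
The funk fan is in house 1 (clue 5).
The person with the ruby is in house 2 (clue 5).
That leaves reggae as the music genre for house 2.
House 1 gemstone: only sapphire fits.
House 4 gemstone: only jade fits.
Clue 4 places the person who likes peaches in house 3.
By clue 10, the person who likes mangoes is in house 2.
That leaves oranges as the favorite fruit for house 1.
So: house 1 = funk/cricket/sapphire/oranges, house 2 = reggae/soccer/ruby/mangoes, house 3 = jazz/golf/garnet/peaches, house 4 = classical/badminton/jade/pears.

pears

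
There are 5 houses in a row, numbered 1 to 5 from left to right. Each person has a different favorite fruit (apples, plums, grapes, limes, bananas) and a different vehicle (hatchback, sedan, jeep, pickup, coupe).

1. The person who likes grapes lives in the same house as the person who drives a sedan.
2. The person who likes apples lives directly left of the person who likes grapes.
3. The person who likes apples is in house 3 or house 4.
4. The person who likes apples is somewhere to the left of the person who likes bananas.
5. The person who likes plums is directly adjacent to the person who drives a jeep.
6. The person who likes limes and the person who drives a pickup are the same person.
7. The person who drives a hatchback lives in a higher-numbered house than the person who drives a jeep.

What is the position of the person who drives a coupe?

The person who likes apples is narrowed to house 3 or 4; consider each.
Placing it in house 4 leads to a contradiction, so it's in house 3.
The person who likes grapes is in house 4 (clue 2).
That leaves bananas as the favorite fruit for house 5.
By clue 1, the person who drives a sedan is in house 4.
The person who likes limes is narrowed to house 1 or 2; consider each.
Placing it in house 2 leads to a contradiction, so it's in house 1.
Clue 6: the person who drives a pickup is in house 1.
House 2's favorite fruit must be plums (nothing else left).
Clue 5 places the person who drives a jeep in house 3.
From clue 7, the person who drives a hatchback must be in house 5.
House 2's vehicle must be coupe (nothing else left).
So: house 1 = limes/pickup, house 2 = plums/coupe, house 3 = apples/jeep, house 4 = grapes/sedan, house 5 = bananas/hatchback.

2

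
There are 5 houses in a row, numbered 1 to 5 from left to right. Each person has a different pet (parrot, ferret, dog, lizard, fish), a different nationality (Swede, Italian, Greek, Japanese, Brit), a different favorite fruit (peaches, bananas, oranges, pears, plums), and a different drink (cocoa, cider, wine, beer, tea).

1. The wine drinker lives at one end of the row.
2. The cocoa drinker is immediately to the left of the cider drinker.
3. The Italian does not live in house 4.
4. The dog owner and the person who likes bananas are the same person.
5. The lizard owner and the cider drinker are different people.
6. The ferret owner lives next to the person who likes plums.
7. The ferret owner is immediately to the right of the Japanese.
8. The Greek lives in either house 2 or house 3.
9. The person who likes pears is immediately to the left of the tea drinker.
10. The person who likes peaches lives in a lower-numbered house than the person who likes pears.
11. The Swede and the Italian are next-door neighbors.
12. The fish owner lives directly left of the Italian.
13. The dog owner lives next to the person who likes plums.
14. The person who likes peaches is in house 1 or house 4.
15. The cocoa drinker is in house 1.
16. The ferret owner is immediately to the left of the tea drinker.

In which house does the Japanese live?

From clue 14, the person who likes peaches must be in house 1.
Clue 15: the cocoa drinker is in house 1.
So house 5 gets wine for drink.
By clue 2, the cider drinker is in house 2.
The ferret owner is narrowed to house 2 or 3; consider each.
Placing it in house 2 leads to a contradiction, so it's in house 3.
From clue 7, the Japanese must be in house 2.
By clue 16, the tea drinker is in house 4.
The only pet still possible for house 5 is dog.
That leaves beer as the drink for house 3.
The person who likes bananas is in house 5 (clue 4).
The person who likes pears is in house 3 (clue 9).
Clue 11 places the Swede in house 4.
Clue 13 places the person who likes plums in house 4.
House 1 nationality: only Brit fits.
House 3's nationality must be Greek (nothing else left).
House 5's nationality must be Italian (nothing else left).
So house 2 gets oranges for favorite fruit.
Clue 12: the fish owner is in house 4.
House 2's pet must be parrot (nothing else left).
So house 1 gets lizard for pet.
So: house 1 = lizard/Brit/peaches/cocoa, house 2 = parrot/Japanese/oranges/cider, house 3 = ferret/Greek/pears/beer, house 4 = fish/Swede/plums/tea, house 5 = dog/Italian/bananas/wine.

2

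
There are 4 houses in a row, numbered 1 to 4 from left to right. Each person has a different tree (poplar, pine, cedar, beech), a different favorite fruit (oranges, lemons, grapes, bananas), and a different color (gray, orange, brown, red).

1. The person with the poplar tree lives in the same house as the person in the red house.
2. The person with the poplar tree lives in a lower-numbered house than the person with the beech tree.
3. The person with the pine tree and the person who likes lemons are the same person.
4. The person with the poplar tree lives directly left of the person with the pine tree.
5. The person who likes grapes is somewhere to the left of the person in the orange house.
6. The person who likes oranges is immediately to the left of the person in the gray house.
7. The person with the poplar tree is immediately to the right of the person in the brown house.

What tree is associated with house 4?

beech

The only tree still possible for house 1 is cedar.
House 2 tree: only poplar fits.
House 1 color: only brown fits.
From clue 1, the person in the red house must be in house 2.
The person with the pine tree is in house 3 (clue 4).
House 4's tree must be beech (nothing else left).
The person who likes lemons is in house 3 (clue 3).
So house 4 gets bananas for favorite fruit.
By clue 6, the person in the gray house is in house 3.
House 1's favorite fruit must be grapes (nothing else left).
House 2 favorite fruit: only oranges fits.
That leaves orange as the color for house 4.
So: house 1 = cedar/grapes/brown, house 2 = poplar/oranges/red, house 3 = pine/lemons/gray, house 4 = beech/bananas/orange.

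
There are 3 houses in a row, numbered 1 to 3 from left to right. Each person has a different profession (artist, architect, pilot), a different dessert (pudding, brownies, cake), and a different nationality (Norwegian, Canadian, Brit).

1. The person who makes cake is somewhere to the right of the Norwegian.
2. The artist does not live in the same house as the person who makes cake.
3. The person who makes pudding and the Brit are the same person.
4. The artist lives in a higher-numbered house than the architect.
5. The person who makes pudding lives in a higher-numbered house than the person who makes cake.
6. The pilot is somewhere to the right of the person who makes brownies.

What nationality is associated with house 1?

Norwegian

Clue 5 places the person who makes pudding in house 3.
The person who makes cake is in house 2 (clue 5).
House 1's profession must be architect (nothing else left).
The only dessert still possible for house 1 is brownies.
Clue 1: the Norwegian is in house 1.
The artist is in house 3 (clue 2).
From clue 3, the Brit must be in house 3.
The only profession still possible for house 2 is pilot.
The only nationality still possible for house 2 is Canadian.
So: house 1 = architect/brownies/Norwegian, house 2 = pilot/cake/Canadian, house 3 = artist/pudding/Brit.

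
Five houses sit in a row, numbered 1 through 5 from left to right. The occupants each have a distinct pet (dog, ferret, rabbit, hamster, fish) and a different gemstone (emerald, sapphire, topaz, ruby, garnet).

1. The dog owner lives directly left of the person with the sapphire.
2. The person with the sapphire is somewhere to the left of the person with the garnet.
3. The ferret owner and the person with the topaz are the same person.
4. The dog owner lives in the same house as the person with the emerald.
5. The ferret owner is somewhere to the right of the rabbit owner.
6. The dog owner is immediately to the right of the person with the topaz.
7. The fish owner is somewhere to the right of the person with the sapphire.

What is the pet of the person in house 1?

rabbit

Clue 6 places the dog owner in house 3.
Clue 6 places the person with the topaz in house 2.
House 1's pet must be rabbit (nothing else left).
So house 2 gets ferret for pet.
So house 1 gets ruby for gemstone.
That leaves garnet as the gemstone for house 5.
Clue 1: the person with the sapphire is in house 4.
By clue 7, the fish owner is in house 5.
House 4's pet must be hamster (nothing else left).
House 3 gemstone: only emerald fits.
So: house 1 = rabbit/ruby, house 2 = ferret/topaz, house 3 = dog/emerald, house 4 = hamster/sapphire, house 5 = fish/garnet.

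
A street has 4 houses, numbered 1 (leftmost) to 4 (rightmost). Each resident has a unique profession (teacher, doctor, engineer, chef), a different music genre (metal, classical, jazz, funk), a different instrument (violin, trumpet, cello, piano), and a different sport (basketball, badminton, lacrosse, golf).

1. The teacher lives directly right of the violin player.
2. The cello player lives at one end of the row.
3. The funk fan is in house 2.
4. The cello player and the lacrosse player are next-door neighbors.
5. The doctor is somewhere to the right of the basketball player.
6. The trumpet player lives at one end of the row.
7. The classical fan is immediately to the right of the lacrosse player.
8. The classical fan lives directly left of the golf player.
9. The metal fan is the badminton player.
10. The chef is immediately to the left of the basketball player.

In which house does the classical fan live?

The funk fan is in house 2 (clue 3).
By clue 8, the classical fan is in house 3.
The golf player is in house 4 (clue 8).
House 1's sport must be badminton (nothing else left).
Clue 7: the lacrosse player is in house 2.
The metal fan is in house 1 (clue 9).
House 4's music genre must be jazz (nothing else left).
So house 3 gets basketball for sport.
By clue 4, the cello player is in house 1.
Clue 5: the doctor is in house 4.
The chef is in house 2 (clue 10).
That leaves engineer as the profession for house 1.
House 3 profession: only teacher fits.
Clue 1 places the violin player in house 2.
The only instrument still possible for house 3 is piano.
That leaves trumpet as the instrument for house 4.
So: house 1 = engineer/metal/cello/badminton, house 2 = chef/funk/violin/lacrosse, house 3 = teacher/classical/piano/basketball, house 4 = doctor/jazz/trumpet/golf.

3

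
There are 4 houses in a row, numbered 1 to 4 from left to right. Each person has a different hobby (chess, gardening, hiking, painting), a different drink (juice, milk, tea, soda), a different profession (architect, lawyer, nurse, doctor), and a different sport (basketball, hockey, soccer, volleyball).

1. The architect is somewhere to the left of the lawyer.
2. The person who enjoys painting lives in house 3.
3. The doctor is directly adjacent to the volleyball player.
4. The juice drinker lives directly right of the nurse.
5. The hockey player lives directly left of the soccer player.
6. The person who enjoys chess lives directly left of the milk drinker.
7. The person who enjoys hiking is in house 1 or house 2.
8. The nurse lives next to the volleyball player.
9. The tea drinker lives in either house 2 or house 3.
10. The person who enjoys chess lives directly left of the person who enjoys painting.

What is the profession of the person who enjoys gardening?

lawyer

Clue 2 places the person who enjoys painting in house 3.
Clue 10: the person who enjoys chess is in house 2.
So house 1 gets hiking for hobby.
The only hobby still possible for house 4 is gardening.
House 1's drink must be soda (nothing else left).
Clue 6: the milk drinker is in house 3.
House 2's drink must be tea (nothing else left).
So house 4 gets juice for drink.
Clue 4 places the nurse in house 3.
By clue 3, the doctor is in house 1.
Clue 3 places the volleyball player in house 2.
The only profession still possible for house 4 is lawyer.
By clue 5, the hockey player is in house 3.
By clue 5, the soccer player is in house 4.
So house 2 gets architect for profession.
So house 1 gets basketball for sport.
So: house 1 = hiking/soda/doctor/basketball, house 2 = chess/tea/architect/volleyball, house 3 = painting/milk/nurse/hockey, house 4 = gardening/juice/lawyer/soccer.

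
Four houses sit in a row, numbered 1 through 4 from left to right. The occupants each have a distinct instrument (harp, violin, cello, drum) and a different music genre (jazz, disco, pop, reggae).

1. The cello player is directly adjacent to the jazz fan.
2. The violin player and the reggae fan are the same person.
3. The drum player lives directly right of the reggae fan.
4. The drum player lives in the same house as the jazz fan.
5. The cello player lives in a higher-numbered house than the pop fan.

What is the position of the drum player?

The cello player is narrowed to house 2 or 3 or 4; consider each.
Placing it in house 2 and house 3 leads to a contradiction, so it's in house 4.
By clue 1, the jazz fan is in house 3.
The drum player is in house 3 (clue 4).
House 4 music genre: only disco fits.
By clue 3, the reggae fan is in house 2.
The only music genre still possible for house 1 is pop.
Clue 2 places the violin player in house 2.
That leaves harp as the instrument for house 1.
So: house 1 = harp/pop, house 2 = violin/reggae, house 3 = drum/jazz, house 4 = cello/disco.

3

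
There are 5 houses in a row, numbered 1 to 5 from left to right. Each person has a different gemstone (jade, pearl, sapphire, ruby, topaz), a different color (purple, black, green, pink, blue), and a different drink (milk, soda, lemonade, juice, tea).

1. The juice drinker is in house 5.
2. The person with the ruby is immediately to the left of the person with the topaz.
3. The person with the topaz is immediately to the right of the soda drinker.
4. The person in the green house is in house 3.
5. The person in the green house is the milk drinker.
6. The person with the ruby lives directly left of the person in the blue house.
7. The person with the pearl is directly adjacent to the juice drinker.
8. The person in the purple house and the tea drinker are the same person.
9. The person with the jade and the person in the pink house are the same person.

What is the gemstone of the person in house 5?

jade

From clue 1, the juice drinker must be in house 5.
Clue 4: the person in the green house is in house 3.
Clue 5 places the milk drinker in house 3.
By clue 7, the person with the pearl is in house 4.
Clue 6 places the person with the ruby in house 1.
Clue 6: the person in the blue house is in house 2.
By clue 2, the person with the topaz is in house 2.
The soda drinker is in house 1 (clue 3).
The person with the jade is in house 5 (clue 9).
By clue 9, the person in the pink house is in house 5.
House 3 gemstone: only sapphire fits.
So house 2 gets lemonade for drink.
So house 4 gets tea for drink.
By clue 8, the person in the purple house is in house 4.
The only color still possible for house 1 is black.
So: house 1 = ruby/black/soda, house 2 = topaz/blue/lemonade, house 3 = sapphire/green/milk, house 4 = pearl/purple/tea, house 5 = jade/pink/juice.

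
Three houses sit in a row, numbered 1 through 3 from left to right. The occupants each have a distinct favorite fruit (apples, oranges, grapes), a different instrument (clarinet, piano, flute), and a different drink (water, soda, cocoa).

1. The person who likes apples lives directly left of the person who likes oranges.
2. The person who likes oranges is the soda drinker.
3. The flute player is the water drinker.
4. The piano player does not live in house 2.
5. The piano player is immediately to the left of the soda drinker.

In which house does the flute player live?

3

From clue 5, the piano player must be in house 1.
Clue 5: the soda drinker is in house 2.
By clue 2, the person who likes oranges is in house 2.
From clue 3, the flute player must be in house 3.
Clue 3 places the water drinker in house 3.
The only favorite fruit still possible for house 3 is grapes.
House 2's instrument must be clarinet (nothing else left).
That leaves cocoa as the drink for house 1.
House 1 favorite fruit: only apples fits.
So: house 1 = apples/piano/cocoa, house 2 = oranges/clarinet/soda, house 3 = grapes/flute/water.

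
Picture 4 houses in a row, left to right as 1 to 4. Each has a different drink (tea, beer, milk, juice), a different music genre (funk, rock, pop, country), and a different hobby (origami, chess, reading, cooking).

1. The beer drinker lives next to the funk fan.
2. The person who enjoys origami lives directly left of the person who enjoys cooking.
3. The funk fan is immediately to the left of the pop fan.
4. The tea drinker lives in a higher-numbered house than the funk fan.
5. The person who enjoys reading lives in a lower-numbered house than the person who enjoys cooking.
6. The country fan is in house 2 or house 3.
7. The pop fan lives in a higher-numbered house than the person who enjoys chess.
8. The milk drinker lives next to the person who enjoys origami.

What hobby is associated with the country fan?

origami

The only hobby still possible for house 4 is cooking.
From clue 2, the person who enjoys origami must be in house 3.
The milk drinker is narrowed to house 2 or 4; consider each.
Placing it in house 2 leads to a contradiction, so it's in house 4.
House 4's music genre must be rock (nothing else left).
House 1's music genre must be funk (nothing else left).
Clue 1: the beer drinker is in house 2.
Clue 3: the pop fan is in house 2.
From clue 7, the person who enjoys chess must be in house 1.
So house 1 gets juice for drink.
So house 3 gets tea for drink.
So house 3 gets country for music genre.
The only hobby still possible for house 2 is reading.
So: house 1 = juice/funk/chess, house 2 = beer/pop/reading, house 3 = tea/country/origami, house 4 = milk/rock/cooking.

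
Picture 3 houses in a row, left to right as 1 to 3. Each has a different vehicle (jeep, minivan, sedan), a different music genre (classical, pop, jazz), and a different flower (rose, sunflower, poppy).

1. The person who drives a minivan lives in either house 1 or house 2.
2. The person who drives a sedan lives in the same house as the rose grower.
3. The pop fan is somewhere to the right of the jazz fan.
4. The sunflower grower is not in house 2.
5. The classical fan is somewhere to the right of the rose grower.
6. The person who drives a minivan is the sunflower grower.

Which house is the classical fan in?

3

Clue 6: the person who drives a minivan is in house 1.
Clue 6: the sunflower grower is in house 1.
House 1's music genre must be jazz (nothing else left).
House 3 flower: only poppy fits.
Clue 2: the person who drives a sedan is in house 2.
Clue 5: the classical fan is in house 3.
House 3's vehicle must be jeep (nothing else left).
House 2's music genre must be pop (nothing else left).
House 2's flower must be rose (nothing else left).
So: house 1 = minivan/jazz/sunflower, house 2 = sedan/pop/rose, house 3 = jeep/classical/poppy.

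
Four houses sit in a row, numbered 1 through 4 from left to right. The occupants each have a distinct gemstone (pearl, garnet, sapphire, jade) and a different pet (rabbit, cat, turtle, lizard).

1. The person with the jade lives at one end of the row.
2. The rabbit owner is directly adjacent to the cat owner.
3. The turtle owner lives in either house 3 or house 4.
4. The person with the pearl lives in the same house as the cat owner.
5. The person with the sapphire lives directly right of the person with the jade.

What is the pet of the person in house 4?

Clue 5: the person with the sapphire is in house 2.
Clue 5 places the person with the jade in house 1.
House 1 pet: only lizard fits.
House 2 pet: only rabbit fits.
By clue 2, the cat owner is in house 3.
By clue 4, the person with the pearl is in house 3.
House 4's gemstone must be garnet (nothing else left).
The only pet still possible for house 4 is turtle.
So: house 1 = jade/lizard, house 2 = sapphire/rabbit, house 3 = pearl/cat, house 4 = garnet/turtle.

turtle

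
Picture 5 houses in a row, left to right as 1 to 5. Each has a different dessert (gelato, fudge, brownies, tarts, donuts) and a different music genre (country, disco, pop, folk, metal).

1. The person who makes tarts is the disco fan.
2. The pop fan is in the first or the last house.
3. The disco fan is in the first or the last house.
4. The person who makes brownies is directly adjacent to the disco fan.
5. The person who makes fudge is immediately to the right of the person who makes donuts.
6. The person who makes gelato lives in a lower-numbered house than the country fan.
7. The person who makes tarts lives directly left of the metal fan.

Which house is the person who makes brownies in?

The only dessert still possible for house 5 is fudge.
Clue 1 places the person who makes tarts in house 1.
The disco fan is in house 1 (clue 1).
Clue 4 places the person who makes brownies in house 2.
The person who makes donuts is in house 4 (clue 5).
From clue 7, the metal fan must be in house 2.
So house 3 gets gelato for dessert.
House 5 music genre: only pop fits.
By clue 6, the country fan is in house 4.
House 3's music genre must be folk (nothing else left).
So: house 1 = tarts/disco, house 2 = brownies/metal, house 3 = gelato/folk, house 4 = donuts/country, house 5 = fudge/pop.

2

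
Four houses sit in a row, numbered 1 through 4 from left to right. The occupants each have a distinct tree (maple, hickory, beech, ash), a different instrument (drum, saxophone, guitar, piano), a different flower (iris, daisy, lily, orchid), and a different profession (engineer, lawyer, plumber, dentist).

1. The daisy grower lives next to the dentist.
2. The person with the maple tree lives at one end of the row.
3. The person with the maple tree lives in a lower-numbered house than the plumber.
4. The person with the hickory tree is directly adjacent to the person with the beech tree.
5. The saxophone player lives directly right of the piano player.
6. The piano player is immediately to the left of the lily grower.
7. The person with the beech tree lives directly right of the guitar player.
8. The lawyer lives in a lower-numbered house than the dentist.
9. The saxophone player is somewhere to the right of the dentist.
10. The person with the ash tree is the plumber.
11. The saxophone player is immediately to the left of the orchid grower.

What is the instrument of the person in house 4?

By clue 3, the person with the maple tree is in house 1.
Clue 11: the saxophone player is in house 3.
From clue 11, the orchid grower must be in house 4.
House 4 instrument: only drum fits.
Clue 5: the piano player is in house 2.
Clue 6: the lily grower is in house 3.
From clue 9, the dentist must be in house 2.
The only instrument still possible for house 1 is guitar.
By clue 1, the daisy grower is in house 1.
Clue 7: the person with the beech tree is in house 2.
House 2 flower: only iris fits.
House 1 profession: only lawyer fits.
By clue 4, the person with the hickory tree is in house 3.
The only tree still possible for house 4 is ash.
By clue 10, the plumber is in house 4.
House 3 profession: only engineer fits.
So: house 1 = maple/guitar/daisy/lawyer, house 2 = beech/piano/iris/dentist, house 3 = hickory/saxophone/lily/engineer, house 4 = ash/drum/orchid/plumber.

drum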